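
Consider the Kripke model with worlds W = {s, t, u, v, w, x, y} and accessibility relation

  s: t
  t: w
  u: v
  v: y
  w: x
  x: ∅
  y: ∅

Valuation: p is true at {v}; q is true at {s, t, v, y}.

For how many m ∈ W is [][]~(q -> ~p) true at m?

s: successors {t}; []~(q -> ~p) there: t:F. ✗
t: successors {w}; []~(q -> ~p) there: w:F. ✗
u: successors {v}; []~(q -> ~p) there: v:F. ✗
v: successors {y}; []~(q -> ~p) there: y:T. ✓
w: successors {x}; []~(q -> ~p) there: x:T. ✓
x: no successors, so [][]~(q -> ~p) holds vacuously. ✓
y: no successors, so [][]~(q -> ~p) holds vacuously. ✓
Satisfying worlds: {v, w, x, y}.

4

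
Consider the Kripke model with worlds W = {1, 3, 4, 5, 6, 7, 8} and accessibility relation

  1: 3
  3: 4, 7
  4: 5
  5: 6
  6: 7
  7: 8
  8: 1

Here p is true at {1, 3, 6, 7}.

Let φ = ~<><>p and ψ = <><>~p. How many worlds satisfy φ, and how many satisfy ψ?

For ~<><>p:
1: <><>p is T. ✗
3: <><>p is F. ✓
4: <><>p is T. ✗
5: <><>p is T. ✗
6: <><>p is F. ✓
7: <><>p is T. ✗
8: <><>p is T. ✗
— 2 worlds.
For <><>~p:
1: successors {3}; <>~p there: 3:T. ✓
3: successors {4, 7}; <>~p there: 4:T, 7:T. ✓
4: successors {5}; <>~p there: 5:F. ✗
5: successors {6}; <>~p there: 6:F. ✗
6: successors {7}; <>~p there: 7:T. ✓
7: successors {8}; <>~p there: 8:F. ✗
8: successors {1}; <>~p there: 1:F. ✗
— 3 worlds.

2 and 3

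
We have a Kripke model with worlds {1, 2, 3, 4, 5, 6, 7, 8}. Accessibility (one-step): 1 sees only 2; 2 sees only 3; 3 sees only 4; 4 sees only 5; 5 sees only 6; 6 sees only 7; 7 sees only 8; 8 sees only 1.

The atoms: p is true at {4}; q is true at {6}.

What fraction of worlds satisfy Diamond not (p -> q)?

1: successors {2}; not (p -> q) there: 2:F. ✗
2: successors {3}; not (p -> q) there: 3:F. ✗
3: successors {4}; not (p -> q) there: 4:T. ✓
4: successors {5}; not (p -> q) there: 5:F. ✗
5: successors {6}; not (p -> q) there: 6:F. ✗
6: successors {7}; not (p -> q) there: 7:F. ✗
7: successors {8}; not (p -> q) there: 8:F. ✗
8: successors {1}; not (p -> q) there: 1:F. ✗
That's 1 of 8 worlds, so 1/8.

1/8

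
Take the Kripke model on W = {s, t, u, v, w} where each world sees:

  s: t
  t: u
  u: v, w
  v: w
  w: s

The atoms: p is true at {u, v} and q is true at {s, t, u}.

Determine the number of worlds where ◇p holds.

2

s: successors {t}; p there: t:F. ✗
t: successors {u}; p there: u:T. ✓
u: successors {v, w}; p there: v:T, w:F. ✓
v: successors {w}; p there: w:F. ✗
w: successors {s}; p there: s:F. ✗
Satisfying worlds: {t, u}.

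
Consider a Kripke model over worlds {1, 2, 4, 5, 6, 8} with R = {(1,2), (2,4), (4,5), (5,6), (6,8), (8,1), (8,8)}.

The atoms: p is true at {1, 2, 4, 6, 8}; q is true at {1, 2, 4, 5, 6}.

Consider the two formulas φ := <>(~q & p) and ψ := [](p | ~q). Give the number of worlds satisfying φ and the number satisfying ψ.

For <>(~q & p):
1: successors {2}; ~q & p there: 2:F. ✗
2: successors {4}; ~q & p there: 4:F. ✗
4: successors {5}; ~q & p there: 5:F. ✗
5: successors {6}; ~q & p there: 6:F. ✗
6: successors {8}; ~q & p there: 8:T. ✓
8: successors {1, 8}; ~q & p there: 1:F, 8:T. ✓
— 2 worlds.
For [](p | ~q):
1: successors {2}; p | ~q there: 2:T. ✓
2: successors {4}; p | ~q there: 4:T. ✓
4: successors {5}; p | ~q there: 5:F. ✗
5: successors {6}; p | ~q there: 6:T. ✓
6: successors {8}; p | ~q there: 8:T. ✓
8: successors {1, 8}; p | ~q there: 1:T, 8:T. ✓
— 5 worlds.

2 and 5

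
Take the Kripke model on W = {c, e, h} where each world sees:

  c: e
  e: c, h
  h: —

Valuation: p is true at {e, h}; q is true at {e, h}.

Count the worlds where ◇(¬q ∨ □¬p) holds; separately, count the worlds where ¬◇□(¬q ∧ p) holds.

For ◇(¬q ∨ □¬p):
c: successors {e}; ¬q ∨ □¬p there: e:F. ✗
e: successors {c, h}; ¬q ∨ □¬p there: c:T, h:T. ✓
h: no successors, so ◇(¬q ∨ □¬p) fails. ✗
— 1 world.
For ¬◇□(¬q ∧ p):
c: ◇□(¬q ∧ p) is F. ✓
e: ◇□(¬q ∧ p) is T. ✗
h: ◇□(¬q ∧ p) is F. ✓
— 2 worlds.

1 and 2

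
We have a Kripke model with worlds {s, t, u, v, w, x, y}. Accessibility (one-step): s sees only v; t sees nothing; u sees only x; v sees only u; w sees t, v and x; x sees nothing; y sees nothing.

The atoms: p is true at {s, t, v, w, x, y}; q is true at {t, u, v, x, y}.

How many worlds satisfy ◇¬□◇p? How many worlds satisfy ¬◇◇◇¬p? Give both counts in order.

1 and 7

For ◇¬□◇p:
s: successors {v}; ¬□◇p there: v:F. ✗
t: no successors, so ◇¬□◇p fails. ✗
u: successors {x}; ¬□◇p there: x:F. ✗
v: successors {u}; ¬□◇p there: u:T. ✓
w: successors {t, v, x}; ¬□◇p there: t:F, v:F, x:F. ✗
x: no successors, so ◇¬□◇p fails. ✗
y: no successors, so ◇¬□◇p fails. ✗
— 1 world.
For ¬◇◇◇¬p:
s: ◇◇◇¬p is F. ✓
t: ◇◇◇¬p is F. ✓
u: ◇◇◇¬p is F. ✓
v: ◇◇◇¬p is F. ✓
w: ◇◇◇¬p is F. ✓
x: ◇◇◇¬p is F. ✓
y: ◇◇◇¬p is F. ✓
— 7 worlds.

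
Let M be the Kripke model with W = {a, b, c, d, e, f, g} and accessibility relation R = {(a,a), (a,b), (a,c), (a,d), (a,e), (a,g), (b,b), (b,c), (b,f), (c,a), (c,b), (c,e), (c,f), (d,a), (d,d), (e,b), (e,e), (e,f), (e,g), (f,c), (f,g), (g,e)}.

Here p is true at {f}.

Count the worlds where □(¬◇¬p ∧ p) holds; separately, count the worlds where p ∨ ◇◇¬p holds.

0 and 7

For □(¬◇¬p ∧ p):
a: successors {a, b, c, d, e, g}; ¬◇¬p ∧ p there: a:F, b:F, c:F, d:F, e:F, g:F. ✗
b: successors {b, c, f}; ¬◇¬p ∧ p there: b:F, c:F, f:F. ✗
c: successors {a, b, e, f}; ¬◇¬p ∧ p there: a:F, b:F, e:F, f:F. ✗
d: successors {a, d}; ¬◇¬p ∧ p there: a:F, d:F. ✗
e: successors {b, e, f, g}; ¬◇¬p ∧ p there: b:F, e:F, f:F, g:F. ✗
f: successors {c, g}; ¬◇¬p ∧ p there: c:F, g:F. ✗
g: successors {e}; ¬◇¬p ∧ p there: e:F. ✗
— 0 worlds.
For p ∨ ◇◇¬p:
a: p is F, ◇◇¬p is T. ✓
b: p is F, ◇◇¬p is T. ✓
c: p is F, ◇◇¬p is T. ✓
d: p is F, ◇◇¬p is T. ✓
e: p is F, ◇◇¬p is T. ✓
f: p is T, ◇◇¬p is T. ✓
g: p is F, ◇◇¬p is T. ✓
— 7 worlds.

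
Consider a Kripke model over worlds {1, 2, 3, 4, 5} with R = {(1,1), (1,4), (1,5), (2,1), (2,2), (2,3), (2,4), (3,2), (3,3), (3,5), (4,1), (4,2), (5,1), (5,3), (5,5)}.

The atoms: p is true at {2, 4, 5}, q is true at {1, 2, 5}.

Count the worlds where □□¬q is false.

1: successors {1, 4, 5}; □¬q there: 1:F, 4:F, 5:F. ✗
2: successors {1, 2, 3, 4}; □¬q there: 1:F, 2:F, 3:F, 4:F. ✗
3: successors {2, 3, 5}; □¬q there: 2:F, 3:F, 5:F. ✗
4: successors {1, 2}; □¬q there: 1:F, 2:F. ✗
5: successors {1, 3, 5}; □¬q there: 1:F, 3:F, 5:F. ✗
Satisfying worlds: ∅.
So □□¬q fails at the other 5 worlds.

5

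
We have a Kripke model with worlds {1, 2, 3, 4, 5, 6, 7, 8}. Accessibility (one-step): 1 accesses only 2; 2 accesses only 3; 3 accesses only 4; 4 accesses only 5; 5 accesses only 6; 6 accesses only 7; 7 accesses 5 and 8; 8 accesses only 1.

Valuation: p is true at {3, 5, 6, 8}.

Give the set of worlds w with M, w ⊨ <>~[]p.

1: successors {2}; ~[]p there: 2:F. ✗
2: successors {3}; ~[]p there: 3:T. ✓
3: successors {4}; ~[]p there: 4:F. ✗
4: successors {5}; ~[]p there: 5:F. ✗
5: successors {6}; ~[]p there: 6:T. ✓
6: successors {7}; ~[]p there: 7:F. ✗
7: successors {5, 8}; ~[]p there: 5:F, 8:T. ✓
8: successors {1}; ~[]p there: 1:T. ✓

{2, 5, 7, 8}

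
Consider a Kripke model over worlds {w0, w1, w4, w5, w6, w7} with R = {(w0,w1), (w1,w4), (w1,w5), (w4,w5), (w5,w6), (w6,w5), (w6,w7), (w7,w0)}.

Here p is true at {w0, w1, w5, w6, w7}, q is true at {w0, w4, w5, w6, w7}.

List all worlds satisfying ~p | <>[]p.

{w1, w4, w5, w6, w7}

w0: ~p is F, <>[]p is F. ✗
w1: ~p is F, <>[]p is T. ✓
w4: ~p is T, <>[]p is T. ✓
w5: ~p is F, <>[]p is T. ✓
w6: ~p is F, <>[]p is T. ✓
w7: ~p is F, <>[]p is T. ✓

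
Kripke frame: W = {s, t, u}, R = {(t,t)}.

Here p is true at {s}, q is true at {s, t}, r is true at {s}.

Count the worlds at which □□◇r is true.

s: no successors, so □□◇r holds vacuously. ✓
t: successors {t}; □◇r there: t:F. ✗
u: no successors, so □□◇r holds vacuously. ✓
Satisfying worlds: {s, u}.

2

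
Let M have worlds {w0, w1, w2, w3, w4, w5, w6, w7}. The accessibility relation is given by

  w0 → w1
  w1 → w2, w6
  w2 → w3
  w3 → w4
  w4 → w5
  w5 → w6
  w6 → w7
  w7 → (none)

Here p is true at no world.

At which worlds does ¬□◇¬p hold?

{w6}

w0: □◇¬p is T. ✗
w1: □◇¬p is T. ✗
w2: □◇¬p is T. ✗
w3: □◇¬p is T. ✗
w4: □◇¬p is T. ✗
w5: □◇¬p is T. ✗
w6: □◇¬p is F. ✓
w7: □◇¬p is T. ✗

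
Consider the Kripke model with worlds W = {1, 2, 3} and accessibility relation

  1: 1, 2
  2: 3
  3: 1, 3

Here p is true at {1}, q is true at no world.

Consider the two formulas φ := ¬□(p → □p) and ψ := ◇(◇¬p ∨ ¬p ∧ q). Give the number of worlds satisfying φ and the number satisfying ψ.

For ¬□(p → □p):
1: □(p → □p) is F. ✓
2: □(p → □p) is T. ✗
3: □(p → □p) is F. ✓
— 2 worlds.
For ◇(◇¬p ∨ ¬p ∧ q):
1: successors {1, 2}; ◇¬p ∨ ¬p ∧ q there: 1:T, 2:T. ✓
2: successors {3}; ◇¬p ∨ ¬p ∧ q there: 3:T. ✓
3: successors {1, 3}; ◇¬p ∨ ¬p ∧ q there: 1:T, 3:T. ✓
— 3 worlds.

2 and 3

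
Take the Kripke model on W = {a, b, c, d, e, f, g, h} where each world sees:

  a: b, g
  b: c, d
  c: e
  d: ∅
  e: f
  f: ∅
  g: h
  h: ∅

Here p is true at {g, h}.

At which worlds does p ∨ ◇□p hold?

{a, b, e, g, h}

a: p is F, ◇□p is T. ✓
b: p is F, ◇□p is T. ✓
c: p is F, ◇□p is F. ✗
d: p is F, ◇□p is F. ✗
e: p is F, ◇□p is T. ✓
f: p is F, ◇□p is F. ✗
g: p is T, ◇□p is T. ✓
h: p is T, ◇□p is F. ✓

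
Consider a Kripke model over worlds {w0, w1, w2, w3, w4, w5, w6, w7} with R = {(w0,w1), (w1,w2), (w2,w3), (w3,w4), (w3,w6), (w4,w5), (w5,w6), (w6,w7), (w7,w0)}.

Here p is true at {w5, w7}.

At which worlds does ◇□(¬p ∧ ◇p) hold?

w0: successors {w1}; □(¬p ∧ ◇p) there: w1:F. ✗
w1: successors {w2}; □(¬p ∧ ◇p) there: w2:F. ✗
w2: successors {w3}; □(¬p ∧ ◇p) there: w3:T. ✓
w3: successors {w4, w6}; □(¬p ∧ ◇p) there: w4:F, w6:F. ✗
w4: successors {w5}; □(¬p ∧ ◇p) there: w5:T. ✓
w5: successors {w6}; □(¬p ∧ ◇p) there: w6:F. ✗
w6: successors {w7}; □(¬p ∧ ◇p) there: w7:F. ✗
w7: successors {w0}; □(¬p ∧ ◇p) there: w0:F. ✗

{w2, w4}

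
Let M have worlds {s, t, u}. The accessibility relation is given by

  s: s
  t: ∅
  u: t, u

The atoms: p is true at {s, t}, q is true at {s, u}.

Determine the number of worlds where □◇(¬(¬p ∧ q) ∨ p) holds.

2

s: successors {s}; ◇(¬(¬p ∧ q) ∨ p) there: s:T. ✓
t: no successors, so □◇(¬(¬p ∧ q) ∨ p) holds vacuously. ✓
u: successors {t, u}; ◇(¬(¬p ∧ q) ∨ p) there: t:F, u:T. ✗
Satisfying worlds: {s, t}.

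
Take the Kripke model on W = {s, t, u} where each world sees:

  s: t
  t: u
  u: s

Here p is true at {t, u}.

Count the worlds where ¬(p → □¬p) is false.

2

s: p → □¬p is T. ✗
t: p → □¬p is F. ✓
u: p → □¬p is T. ✗
Satisfying worlds: {t}.
So ¬(p → □¬p) fails at the other 2 worlds.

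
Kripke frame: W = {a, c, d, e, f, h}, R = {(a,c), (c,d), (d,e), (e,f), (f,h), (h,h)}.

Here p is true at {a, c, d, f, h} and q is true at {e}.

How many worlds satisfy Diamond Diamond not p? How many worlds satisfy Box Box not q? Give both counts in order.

For Diamond Diamond not p:
a: successors {c}; Diamond not p there: c:F. ✗
c: successors {d}; Diamond not p there: d:T. ✓
d: successors {e}; Diamond not p there: e:F. ✗
e: successors {f}; Diamond not p there: f:F. ✗
f: successors {h}; Diamond not p there: h:F. ✗
h: successors {h}; Diamond not p there: h:F. ✗
— 1 world.
For Box Box not q:
a: successors {c}; Box not q there: c:T. ✓
c: successors {d}; Box not q there: d:F. ✗
d: successors {e}; Box not q there: e:T. ✓
e: successors {f}; Box not q there: f:T. ✓
f: successors {h}; Box not q there: h:T. ✓
h: successors {h}; Box not q there: h:T. ✓
— 5 worlds.

1 and 5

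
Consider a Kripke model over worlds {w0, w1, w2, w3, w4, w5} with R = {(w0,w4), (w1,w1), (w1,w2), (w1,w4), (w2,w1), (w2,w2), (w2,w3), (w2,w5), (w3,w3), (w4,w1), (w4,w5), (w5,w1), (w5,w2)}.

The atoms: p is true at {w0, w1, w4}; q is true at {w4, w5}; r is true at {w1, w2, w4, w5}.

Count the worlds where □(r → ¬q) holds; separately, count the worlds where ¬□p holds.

2 and 5

For □(r → ¬q):
w0: successors {w4}; r → ¬q there: w4:F. ✗
w1: successors {w1, w2, w4}; r → ¬q there: w1:T, w2:T, w4:F. ✗
w2: successors {w1, w2, w3, w5}; r → ¬q there: w1:T, w2:T, w3:T, w5:F. ✗
w3: successors {w3}; r → ¬q there: w3:T. ✓
w4: successors {w1, w5}; r → ¬q there: w1:T, w5:F. ✗
w5: successors {w1, w2}; r → ¬q there: w1:T, w2:T. ✓
— 2 worlds.
For ¬□p:
w0: □p is T. ✗
w1: □p is F. ✓
w2: □p is F. ✓
w3: □p is F. ✓
w4: □p is F. ✓
w5: □p is F. ✓
— 5 worlds.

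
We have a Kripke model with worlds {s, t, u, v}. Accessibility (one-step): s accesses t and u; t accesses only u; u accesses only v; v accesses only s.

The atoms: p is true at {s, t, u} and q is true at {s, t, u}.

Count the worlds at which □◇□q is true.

s: successors {t, u}; ◇□q there: t:F, u:T. ✗
t: successors {u}; ◇□q there: u:T. ✓
u: successors {v}; ◇□q there: v:T. ✓
v: successors {s}; ◇□q there: s:T. ✓
Satisfying worlds: {t, u, v}.

3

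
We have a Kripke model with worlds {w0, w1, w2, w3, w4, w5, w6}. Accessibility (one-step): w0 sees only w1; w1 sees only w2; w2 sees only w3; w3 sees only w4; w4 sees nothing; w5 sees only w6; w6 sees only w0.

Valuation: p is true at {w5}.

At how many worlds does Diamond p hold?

0

w0: successors {w1}; p there: w1:F. ✗
w1: successors {w2}; p there: w2:F. ✗
w2: successors {w3}; p there: w3:F. ✗
w3: successors {w4}; p there: w4:F. ✗
w4: no successors, so Diamond p fails. ✗
w5: successors {w6}; p there: w6:F. ✗
w6: successors {w0}; p there: w0:F. ✗
Satisfying worlds: ∅.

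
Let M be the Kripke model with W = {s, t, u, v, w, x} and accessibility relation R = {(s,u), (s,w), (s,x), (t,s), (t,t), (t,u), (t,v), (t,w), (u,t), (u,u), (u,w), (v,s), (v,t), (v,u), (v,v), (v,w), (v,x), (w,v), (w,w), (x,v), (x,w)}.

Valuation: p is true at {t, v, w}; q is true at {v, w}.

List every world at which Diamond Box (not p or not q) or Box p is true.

s: Diamond Box (not p or not q) is F, Box p is F. ✗
t: Diamond Box (not p or not q) is F, Box p is F. ✗
u: Diamond Box (not p or not q) is F, Box p is F. ✗
v: Diamond Box (not p or not q) is F, Box p is F. ✗
w: Diamond Box (not p or not q) is F, Box p is T. ✓
x: Diamond Box (not p or not q) is F, Box p is T. ✓

{w, x}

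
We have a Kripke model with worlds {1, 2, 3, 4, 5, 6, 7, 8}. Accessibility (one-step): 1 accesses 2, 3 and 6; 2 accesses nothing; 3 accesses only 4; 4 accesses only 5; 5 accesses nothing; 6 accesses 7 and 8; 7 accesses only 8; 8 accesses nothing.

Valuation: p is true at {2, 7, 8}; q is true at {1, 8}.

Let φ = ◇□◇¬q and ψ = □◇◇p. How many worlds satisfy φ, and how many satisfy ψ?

4 and 3

For ◇□◇¬q:
1: successors {2, 3, 6}; □◇¬q there: 2:T, 3:T, 6:F. ✓
2: no successors, so ◇□◇¬q fails. ✗
3: successors {4}; □◇¬q there: 4:F. ✗
4: successors {5}; □◇¬q there: 5:T. ✓
5: no successors, so ◇□◇¬q fails. ✗
6: successors {7, 8}; □◇¬q there: 7:F, 8:T. ✓
7: successors {8}; □◇¬q there: 8:T. ✓
8: no successors, so ◇□◇¬q fails. ✗
— 4 worlds.
For □◇◇p:
1: successors {2, 3, 6}; ◇◇p there: 2:F, 3:F, 6:T. ✗
2: no successors, so □◇◇p holds vacuously. ✓
3: successors {4}; ◇◇p there: 4:F. ✗
4: successors {5}; ◇◇p there: 5:F. ✗
5: no successors, so □◇◇p holds vacuously. ✓
6: successors {7, 8}; ◇◇p there: 7:F, 8:F. ✗
7: successors {8}; ◇◇p there: 8:F. ✗
8: no successors, so □◇◇p holds vacuously. ✓
— 3 worlds.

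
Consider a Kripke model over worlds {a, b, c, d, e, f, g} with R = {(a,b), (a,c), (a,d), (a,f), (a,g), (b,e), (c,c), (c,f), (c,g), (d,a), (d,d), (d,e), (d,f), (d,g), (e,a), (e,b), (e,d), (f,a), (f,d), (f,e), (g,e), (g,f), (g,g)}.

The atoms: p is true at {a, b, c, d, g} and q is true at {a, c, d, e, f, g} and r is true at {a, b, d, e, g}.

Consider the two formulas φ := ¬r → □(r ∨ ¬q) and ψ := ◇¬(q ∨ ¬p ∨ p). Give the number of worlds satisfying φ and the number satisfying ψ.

6 and 0

For ¬r → □(r ∨ ¬q):
a: ¬r is F, □(r ∨ ¬q) is F. ✓
b: ¬r is F, □(r ∨ ¬q) is T. ✓
c: ¬r is T, □(r ∨ ¬q) is F. ✗
d: ¬r is F, □(r ∨ ¬q) is F. ✓
e: ¬r is F, □(r ∨ ¬q) is T. ✓
f: ¬r is T, □(r ∨ ¬q) is T. ✓
g: ¬r is F, □(r ∨ ¬q) is F. ✓
— 6 worlds.
For ◇¬(q ∨ ¬p ∨ p):
a: successors {b, c, d, f, g}; ¬(q ∨ ¬p ∨ p) there: b:F, c:F, d:F, f:F, g:F. ✗
b: successors {e}; ¬(q ∨ ¬p ∨ p) there: e:F. ✗
c: successors {c, f, g}; ¬(q ∨ ¬p ∨ p) there: c:F, f:F, g:F. ✗
d: successors {a, d, e, f, g}; ¬(q ∨ ¬p ∨ p) there: a:F, d:F, e:F, f:F, g:F. ✗
e: successors {a, b, d}; ¬(q ∨ ¬p ∨ p) there: a:F, b:F, d:F. ✗
f: successors {a, d, e}; ¬(q ∨ ¬p ∨ p) there: a:F, d:F, e:F. ✗
g: successors {e, f, g}; ¬(q ∨ ¬p ∨ p) there: e:F, f:F, g:F. ✗
— 0 worlds.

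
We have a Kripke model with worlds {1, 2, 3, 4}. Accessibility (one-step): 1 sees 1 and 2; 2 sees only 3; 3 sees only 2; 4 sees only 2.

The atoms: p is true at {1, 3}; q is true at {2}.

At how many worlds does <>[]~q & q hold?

0

1: <>[]~q is T, q is F. ✗
2: <>[]~q is F, q is T. ✗
3: <>[]~q is T, q is F. ✗
4: <>[]~q is T, q is F. ✗
Satisfying worlds: ∅.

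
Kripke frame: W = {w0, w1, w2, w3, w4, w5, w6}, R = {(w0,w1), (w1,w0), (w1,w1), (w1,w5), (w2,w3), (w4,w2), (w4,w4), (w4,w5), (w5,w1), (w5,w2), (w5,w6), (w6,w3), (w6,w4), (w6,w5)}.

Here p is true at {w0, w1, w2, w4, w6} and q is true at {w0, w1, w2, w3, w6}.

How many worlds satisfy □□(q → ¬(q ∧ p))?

w0: successors {w1}; □(q → ¬(q ∧ p)) there: w1:F. ✗
w1: successors {w0, w1, w5}; □(q → ¬(q ∧ p)) there: w0:F, w1:F, w5:F. ✗
w2: successors {w3}; □(q → ¬(q ∧ p)) there: w3:T. ✓
w3: no successors, so □□(q → ¬(q ∧ p)) holds vacuously. ✓
w4: successors {w2, w4, w5}; □(q → ¬(q ∧ p)) there: w2:T, w4:F, w5:F. ✗
w5: successors {w1, w2, w6}; □(q → ¬(q ∧ p)) there: w1:F, w2:T, w6:T. ✗
w6: successors {w3, w4, w5}; □(q → ¬(q ∧ p)) there: w3:T, w4:F, w5:F. ✗
Satisfying worlds: {w2, w3}.

2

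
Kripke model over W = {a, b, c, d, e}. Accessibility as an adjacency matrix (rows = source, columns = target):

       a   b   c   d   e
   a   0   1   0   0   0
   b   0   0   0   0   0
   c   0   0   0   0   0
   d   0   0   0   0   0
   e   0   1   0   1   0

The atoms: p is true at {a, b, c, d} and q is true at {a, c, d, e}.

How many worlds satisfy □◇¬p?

a: successors {b}; ◇¬p there: b:F. ✗
b: no successors, so □◇¬p holds vacuously. ✓
c: no successors, so □◇¬p holds vacuously. ✓
d: no successors, so □◇¬p holds vacuously. ✓
e: successors {b, d}; ◇¬p there: b:F, d:F. ✗
Satisfying worlds: {b, c, d}.

3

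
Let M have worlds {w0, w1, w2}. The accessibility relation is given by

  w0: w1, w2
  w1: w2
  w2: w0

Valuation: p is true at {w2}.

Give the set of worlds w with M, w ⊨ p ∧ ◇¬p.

{w2}

w0: p is F, ◇¬p is T. ✗
w1: p is F, ◇¬p is F. ✗
w2: p is T, ◇¬p is T. ✓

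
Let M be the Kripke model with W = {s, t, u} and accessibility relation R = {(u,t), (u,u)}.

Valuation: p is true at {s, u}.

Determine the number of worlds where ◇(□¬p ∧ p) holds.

s: no successors, so ◇(□¬p ∧ p) fails. ✗
t: no successors, so ◇(□¬p ∧ p) fails. ✗
u: successors {t, u}; □¬p ∧ p there: t:F, u:F. ✗
Satisfying worlds: ∅.

0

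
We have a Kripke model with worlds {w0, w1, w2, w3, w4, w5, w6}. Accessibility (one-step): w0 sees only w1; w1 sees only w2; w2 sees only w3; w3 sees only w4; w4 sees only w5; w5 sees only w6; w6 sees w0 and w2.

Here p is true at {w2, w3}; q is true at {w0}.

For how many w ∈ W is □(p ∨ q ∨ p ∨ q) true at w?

w0: successors {w1}; p ∨ q ∨ p ∨ q there: w1:F. ✗
w1: successors {w2}; p ∨ q ∨ p ∨ q there: w2:T. ✓
w2: successors {w3}; p ∨ q ∨ p ∨ q there: w3:T. ✓
w3: successors {w4}; p ∨ q ∨ p ∨ q there: w4:F. ✗
w4: successors {w5}; p ∨ q ∨ p ∨ q there: w5:F. ✗
w5: successors {w6}; p ∨ q ∨ p ∨ q there: w6:F. ✗
w6: successors {w0, w2}; p ∨ q ∨ p ∨ q there: w0:T, w2:T. ✓
Satisfying worlds: {w1, w2, w6}.

3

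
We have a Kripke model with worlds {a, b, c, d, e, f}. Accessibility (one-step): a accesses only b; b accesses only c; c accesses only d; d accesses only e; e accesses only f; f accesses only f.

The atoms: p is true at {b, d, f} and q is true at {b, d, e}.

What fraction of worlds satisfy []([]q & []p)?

1/6

a: successors {b}; []q & []p there: b:F. ✗
b: successors {c}; []q & []p there: c:T. ✓
c: successors {d}; []q & []p there: d:F. ✗
d: successors {e}; []q & []p there: e:F. ✗
e: successors {f}; []q & []p there: f:F. ✗
f: successors {f}; []q & []p there: f:F. ✗
That's 1 of 6 worlds, so 1/6.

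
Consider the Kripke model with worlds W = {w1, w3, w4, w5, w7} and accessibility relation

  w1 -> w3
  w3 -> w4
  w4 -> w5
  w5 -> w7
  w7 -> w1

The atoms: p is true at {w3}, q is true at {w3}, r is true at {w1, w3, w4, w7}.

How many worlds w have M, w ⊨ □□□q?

1

w1: successors {w3}; □□q there: w3:F. ✗
w3: successors {w4}; □□q there: w4:F. ✗
w4: successors {w5}; □□q there: w5:F. ✗
w5: successors {w7}; □□q there: w7:T. ✓
w7: successors {w1}; □□q there: w1:F. ✗
Satisfying worlds: {w5}.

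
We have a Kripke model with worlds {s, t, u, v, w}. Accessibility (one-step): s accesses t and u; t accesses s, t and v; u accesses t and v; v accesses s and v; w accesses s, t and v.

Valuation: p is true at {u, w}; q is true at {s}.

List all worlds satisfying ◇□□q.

∅

s: successors {t, u}; □□q there: t:F, u:F. ✗
t: successors {s, t, v}; □□q there: s:F, t:F, v:F. ✗
u: successors {t, v}; □□q there: t:F, v:F. ✗
v: successors {s, v}; □□q there: s:F, v:F. ✗
w: successors {s, t, v}; □□q there: s:F, t:F, v:F. ✗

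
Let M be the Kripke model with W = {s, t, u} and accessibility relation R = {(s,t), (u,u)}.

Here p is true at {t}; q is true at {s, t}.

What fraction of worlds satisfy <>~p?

1/3

s: successors {t}; ~p there: t:F. ✗
t: no successors, so <>~p fails. ✗
u: successors {u}; ~p there: u:T. ✓
That's 1 of 3 worlds, so 1/3.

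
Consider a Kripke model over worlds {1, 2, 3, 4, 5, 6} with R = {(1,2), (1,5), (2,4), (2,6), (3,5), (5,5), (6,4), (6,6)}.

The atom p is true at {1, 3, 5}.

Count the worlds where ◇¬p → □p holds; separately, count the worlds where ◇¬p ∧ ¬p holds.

For ◇¬p → □p:
1: ◇¬p is T, □p is F. ✗
2: ◇¬p is T, □p is F. ✗
3: ◇¬p is F, □p is T. ✓
4: ◇¬p is F, □p is T. ✓
5: ◇¬p is F, □p is T. ✓
6: ◇¬p is T, □p is F. ✗
— 3 worlds.
For ◇¬p ∧ ¬p:
1: ◇¬p is T, ¬p is F. ✗
2: ◇¬p is T, ¬p is T. ✓
3: ◇¬p is F, ¬p is F. ✗
4: ◇¬p is F, ¬p is T. ✗
5: ◇¬p is F, ¬p is F. ✗
6: ◇¬p is T, ¬p is T. ✓
— 2 worlds.

3 and 2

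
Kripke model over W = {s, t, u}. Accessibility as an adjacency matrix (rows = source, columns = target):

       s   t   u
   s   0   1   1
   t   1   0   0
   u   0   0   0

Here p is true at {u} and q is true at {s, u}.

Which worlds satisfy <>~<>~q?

{s}

s: successors {t, u}; ~<>~q there: t:T, u:T. ✓
t: successors {s}; ~<>~q there: s:F. ✗
u: no successors, so <>~<>~q fails. ✗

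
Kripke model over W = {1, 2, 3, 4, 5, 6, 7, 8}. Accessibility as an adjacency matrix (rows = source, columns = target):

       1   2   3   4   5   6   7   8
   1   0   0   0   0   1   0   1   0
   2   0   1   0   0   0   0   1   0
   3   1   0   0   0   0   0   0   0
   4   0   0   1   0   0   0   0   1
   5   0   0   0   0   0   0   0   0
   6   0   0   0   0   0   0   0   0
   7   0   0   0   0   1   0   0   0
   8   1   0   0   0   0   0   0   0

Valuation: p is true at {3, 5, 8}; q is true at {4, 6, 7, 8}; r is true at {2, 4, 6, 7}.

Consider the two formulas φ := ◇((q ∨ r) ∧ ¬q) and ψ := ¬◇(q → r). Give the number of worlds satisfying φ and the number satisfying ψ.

1 and 2

For ◇((q ∨ r) ∧ ¬q):
1: successors {5, 7}; (q ∨ r) ∧ ¬q there: 5:F, 7:F. ✗
2: successors {2, 7}; (q ∨ r) ∧ ¬q there: 2:T, 7:F. ✓
3: successors {1}; (q ∨ r) ∧ ¬q there: 1:F. ✗
4: successors {3, 8}; (q ∨ r) ∧ ¬q there: 3:F, 8:F. ✗
5: no successors, so ◇((q ∨ r) ∧ ¬q) fails. ✗
6: no successors, so ◇((q ∨ r) ∧ ¬q) fails. ✗
7: successors {5}; (q ∨ r) ∧ ¬q there: 5:F. ✗
8: successors {1}; (q ∨ r) ∧ ¬q there: 1:F. ✗
— 1 world.
For ¬◇(q → r):
1: ◇(q → r) is T. ✗
2: ◇(q → r) is T. ✗
3: ◇(q → r) is T. ✗
4: ◇(q → r) is T. ✗
5: ◇(q → r) is F. ✓
6: ◇(q → r) is F. ✓
7: ◇(q → r) is T. ✗
8: ◇(q → r) is T. ✗
— 2 worlds.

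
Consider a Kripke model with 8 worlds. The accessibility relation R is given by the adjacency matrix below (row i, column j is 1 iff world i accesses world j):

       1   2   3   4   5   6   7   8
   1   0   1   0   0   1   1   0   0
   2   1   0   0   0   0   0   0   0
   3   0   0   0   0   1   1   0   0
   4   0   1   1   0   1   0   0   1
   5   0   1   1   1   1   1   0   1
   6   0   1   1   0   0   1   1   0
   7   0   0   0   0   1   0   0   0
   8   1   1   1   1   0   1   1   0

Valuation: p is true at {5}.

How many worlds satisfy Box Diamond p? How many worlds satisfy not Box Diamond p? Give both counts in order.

2 and 6

For Box Diamond p:
1: successors {2, 5, 6}; Diamond p there: 2:F, 5:T, 6:F. ✗
2: successors {1}; Diamond p there: 1:T. ✓
3: successors {5, 6}; Diamond p there: 5:T, 6:F. ✗
4: successors {2, 3, 5, 8}; Diamond p there: 2:F, 3:T, 5:T, 8:F. ✗
5: successors {2, 3, 4, 5, 6, 8}; Diamond p there: 2:F, 3:T, 4:T, 5:T, 6:F, 8:F. ✗
6: successors {2, 3, 6, 7}; Diamond p there: 2:F, 3:T, 6:F, 7:T. ✗
7: successors {5}; Diamond p there: 5:T. ✓
8: successors {1, 2, 3, 4, 6, 7}; Diamond p there: 1:T, 2:F, 3:T, 4:T, 6:F, 7:T. ✗
— 2 worlds.
For not Box Diamond p:
1: Box Diamond p is F. ✓
2: Box Diamond p is T. ✗
3: Box Diamond p is F. ✓
4: Box Diamond p is F. ✓
5: Box Diamond p is F. ✓
6: Box Diamond p is F. ✓
7: Box Diamond p is T. ✗
8: Box Diamond p is F. ✓
— 6 worlds.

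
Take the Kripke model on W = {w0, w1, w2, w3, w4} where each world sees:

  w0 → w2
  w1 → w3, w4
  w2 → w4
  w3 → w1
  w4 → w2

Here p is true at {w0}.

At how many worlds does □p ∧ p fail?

5

w0: □p is F, p is T. ✗
w1: □p is F, p is F. ✗
w2: □p is F, p is F. ✗
w3: □p is F, p is F. ✗
w4: □p is F, p is F. ✗
Satisfying worlds: ∅.
So □p ∧ p fails at the other 5 worlds.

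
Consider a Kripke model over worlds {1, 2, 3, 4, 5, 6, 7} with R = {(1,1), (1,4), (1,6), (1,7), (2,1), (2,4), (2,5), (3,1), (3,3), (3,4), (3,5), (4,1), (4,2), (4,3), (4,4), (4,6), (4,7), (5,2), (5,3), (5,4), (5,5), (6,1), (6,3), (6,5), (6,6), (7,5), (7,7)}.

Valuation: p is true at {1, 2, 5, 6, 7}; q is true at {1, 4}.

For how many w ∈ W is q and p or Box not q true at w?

1: q and p is T, Box not q is F. ✓
2: q and p is F, Box not q is F. ✗
3: q and p is F, Box not q is F. ✗
4: q and p is F, Box not q is F. ✗
5: q and p is F, Box not q is F. ✗
6: q and p is F, Box not q is F. ✗
7: q and p is F, Box not q is T. ✓
Satisfying worlds: {1, 7}.

2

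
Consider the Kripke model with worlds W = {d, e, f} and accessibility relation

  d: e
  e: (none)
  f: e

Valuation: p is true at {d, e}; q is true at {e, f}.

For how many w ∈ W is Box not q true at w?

d: successors {e}; not q there: e:F. ✗
e: no successors, so Box not q holds vacuously. ✓
f: successors {e}; not q there: e:F. ✗
Satisfying worlds: {e}.

1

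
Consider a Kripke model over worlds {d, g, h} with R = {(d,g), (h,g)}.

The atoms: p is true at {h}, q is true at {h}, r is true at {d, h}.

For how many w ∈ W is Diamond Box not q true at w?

2

d: successors {g}; Box not q there: g:T. ✓
g: no successors, so Diamond Box not q fails. ✗
h: successors {g}; Box not q there: g:T. ✓
Satisfying worlds: {d, h}.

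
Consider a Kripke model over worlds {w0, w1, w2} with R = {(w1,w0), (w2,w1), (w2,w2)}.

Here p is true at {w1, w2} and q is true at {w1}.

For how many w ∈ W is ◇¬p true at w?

w0: no successors, so ◇¬p fails. ✗
w1: successors {w0}; ¬p there: w0:T. ✓
w2: successors {w1, w2}; ¬p there: w1:F, w2:F. ✗
Satisfying worlds: {w1}.

1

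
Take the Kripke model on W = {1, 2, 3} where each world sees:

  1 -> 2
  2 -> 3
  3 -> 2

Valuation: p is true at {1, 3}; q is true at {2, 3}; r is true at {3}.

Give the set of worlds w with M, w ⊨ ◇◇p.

1: successors {2}; ◇p there: 2:T. ✓
2: successors {3}; ◇p there: 3:F. ✗
3: successors {2}; ◇p there: 2:T. ✓

{1, 3}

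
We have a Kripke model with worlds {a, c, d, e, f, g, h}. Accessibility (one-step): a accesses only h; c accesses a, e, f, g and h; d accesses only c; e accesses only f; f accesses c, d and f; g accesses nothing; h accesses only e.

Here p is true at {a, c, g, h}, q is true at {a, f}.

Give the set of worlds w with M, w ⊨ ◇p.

a: successors {h}; p there: h:T. ✓
c: successors {a, e, f, g, h}; p there: a:T, e:F, f:F, g:T, h:T. ✓
d: successors {c}; p there: c:T. ✓
e: successors {f}; p there: f:F. ✗
f: successors {c, d, f}; p there: c:T, d:F, f:F. ✓
g: no successors, so ◇p fails. ✗
h: successors {e}; p there: e:F. ✗

{a, c, d, f}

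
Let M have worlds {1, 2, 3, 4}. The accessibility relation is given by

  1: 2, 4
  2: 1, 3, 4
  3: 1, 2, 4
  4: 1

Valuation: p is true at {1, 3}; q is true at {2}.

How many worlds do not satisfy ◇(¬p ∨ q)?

1

1: successors {2, 4}; ¬p ∨ q there: 2:T, 4:T. ✓
2: successors {1, 3, 4}; ¬p ∨ q there: 1:F, 3:F, 4:T. ✓
3: successors {1, 2, 4}; ¬p ∨ q there: 1:F, 2:T, 4:T. ✓
4: successors {1}; ¬p ∨ q there: 1:F. ✗
Satisfying worlds: {1, 2, 3}.
So ◇(¬p ∨ q) fails at the other 1 world.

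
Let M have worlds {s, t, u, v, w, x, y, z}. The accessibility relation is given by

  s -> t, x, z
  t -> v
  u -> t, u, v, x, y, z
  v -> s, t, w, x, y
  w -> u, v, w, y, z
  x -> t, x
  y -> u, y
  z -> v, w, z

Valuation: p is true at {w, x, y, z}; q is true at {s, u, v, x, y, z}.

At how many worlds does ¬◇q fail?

8

s: ◇q is T. ✗
t: ◇q is T. ✗
u: ◇q is T. ✗
v: ◇q is T. ✗
w: ◇q is T. ✗
x: ◇q is T. ✗
y: ◇q is T. ✗
z: ◇q is T. ✗
Satisfying worlds: ∅.
So ¬◇q fails at the other 8 worlds.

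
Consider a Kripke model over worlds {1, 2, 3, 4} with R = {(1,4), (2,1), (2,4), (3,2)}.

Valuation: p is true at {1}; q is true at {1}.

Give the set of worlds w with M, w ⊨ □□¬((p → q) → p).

1: successors {4}; □¬((p → q) → p) there: 4:T. ✓
2: successors {1, 4}; □¬((p → q) → p) there: 1:T, 4:T. ✓
3: successors {2}; □¬((p → q) → p) there: 2:F. ✗
4: no successors, so □□¬((p → q) → p) holds vacuously. ✓

{1, 2, 4}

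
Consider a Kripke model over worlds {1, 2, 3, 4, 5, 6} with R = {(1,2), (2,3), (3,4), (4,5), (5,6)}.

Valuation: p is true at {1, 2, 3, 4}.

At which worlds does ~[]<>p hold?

1: []<>p is T. ✗
2: []<>p is T. ✗
3: []<>p is F. ✓
4: []<>p is F. ✓
5: []<>p is F. ✓
6: []<>p is T. ✗

{3, 4, 5}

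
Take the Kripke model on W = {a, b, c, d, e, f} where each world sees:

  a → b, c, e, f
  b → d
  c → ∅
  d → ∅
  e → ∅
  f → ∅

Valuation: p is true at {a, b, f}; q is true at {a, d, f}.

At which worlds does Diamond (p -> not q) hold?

{a, b}

a: successors {b, c, e, f}; p -> not q there: b:T, c:T, e:T, f:F. ✓
b: successors {d}; p -> not q there: d:T. ✓
c: no successors, so Diamond (p -> not q) fails. ✗
d: no successors, so Diamond (p -> not q) fails. ✗
e: no successors, so Diamond (p -> not q) fails. ✗
f: no successors, so Diamond (p -> not q) fails. ✗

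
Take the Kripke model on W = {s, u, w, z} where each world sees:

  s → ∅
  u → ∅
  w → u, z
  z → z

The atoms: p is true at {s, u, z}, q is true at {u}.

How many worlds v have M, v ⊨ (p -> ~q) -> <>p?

3

s: p -> ~q is T, <>p is F. ✗
u: p -> ~q is F, <>p is F. ✓
w: p -> ~q is T, <>p is T. ✓
z: p -> ~q is T, <>p is T. ✓
Satisfying worlds: {u, w, z}.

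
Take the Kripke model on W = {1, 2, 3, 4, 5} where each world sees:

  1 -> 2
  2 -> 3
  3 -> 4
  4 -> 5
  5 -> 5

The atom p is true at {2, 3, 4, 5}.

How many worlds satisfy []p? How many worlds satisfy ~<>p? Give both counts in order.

For []p:
1: successors {2}; p there: 2:T. ✓
2: successors {3}; p there: 3:T. ✓
3: successors {4}; p there: 4:T. ✓
4: successors {5}; p there: 5:T. ✓
5: successors {5}; p there: 5:T. ✓
— 5 worlds.
For ~<>p:
1: <>p is T. ✗
2: <>p is T. ✗
3: <>p is T. ✗
4: <>p is T. ✗
5: <>p is T. ✗
— 0 worlds.

5 and 0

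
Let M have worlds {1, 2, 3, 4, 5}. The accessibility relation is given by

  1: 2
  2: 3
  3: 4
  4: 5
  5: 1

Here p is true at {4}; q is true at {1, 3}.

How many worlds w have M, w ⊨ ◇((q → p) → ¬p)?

1: successors {2}; (q → p) → ¬p there: 2:T. ✓
2: successors {3}; (q → p) → ¬p there: 3:T. ✓
3: successors {4}; (q → p) → ¬p there: 4:F. ✗
4: successors {5}; (q → p) → ¬p there: 5:T. ✓
5: successors {1}; (q → p) → ¬p there: 1:T. ✓
Satisfying worlds: {1, 2, 4, 5}.

4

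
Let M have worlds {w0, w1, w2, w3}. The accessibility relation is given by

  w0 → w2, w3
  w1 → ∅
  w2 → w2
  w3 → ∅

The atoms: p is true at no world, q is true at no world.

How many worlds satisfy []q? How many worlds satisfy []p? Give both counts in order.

For []q:
w0: successors {w2, w3}; q there: w2:F, w3:F. ✗
w1: no successors, so []q holds vacuously. ✓
w2: successors {w2}; q there: w2:F. ✗
w3: no successors, so []q holds vacuously. ✓
— 2 worlds.
For []p:
w0: successors {w2, w3}; p there: w2:F, w3:F. ✗
w1: no successors, so []p holds vacuously. ✓
w2: successors {w2}; p there: w2:F. ✗
w3: no successors, so []p holds vacuously. ✓
— 2 worlds.

2 and 2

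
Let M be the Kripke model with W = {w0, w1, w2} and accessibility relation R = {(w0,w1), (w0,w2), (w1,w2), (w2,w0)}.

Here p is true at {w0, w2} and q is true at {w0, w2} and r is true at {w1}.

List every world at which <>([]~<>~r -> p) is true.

{w0, w1, w2}

w0: successors {w1, w2}; []~<>~r -> p there: w1:T, w2:T. ✓
w1: successors {w2}; []~<>~r -> p there: w2:T. ✓
w2: successors {w0}; []~<>~r -> p there: w0:T. ✓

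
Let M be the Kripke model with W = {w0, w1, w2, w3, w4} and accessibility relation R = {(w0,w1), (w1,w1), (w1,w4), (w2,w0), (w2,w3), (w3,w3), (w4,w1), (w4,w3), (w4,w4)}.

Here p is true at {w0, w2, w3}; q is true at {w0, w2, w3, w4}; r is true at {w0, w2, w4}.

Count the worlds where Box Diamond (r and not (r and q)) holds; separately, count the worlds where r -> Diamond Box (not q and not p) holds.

0 and 3

For Box Diamond (r and not (r and q)):
w0: successors {w1}; Diamond (r and not (r and q)) there: w1:F. ✗
w1: successors {w1, w4}; Diamond (r and not (r and q)) there: w1:F, w4:F. ✗
w2: successors {w0, w3}; Diamond (r and not (r and q)) there: w0:F, w3:F. ✗
w3: successors {w3}; Diamond (r and not (r and q)) there: w3:F. ✗
w4: successors {w1, w3, w4}; Diamond (r and not (r and q)) there: w1:F, w3:F, w4:F. ✗
— 0 worlds.
For r -> Diamond Box (not q and not p):
w0: r is T, Diamond Box (not q and not p) is F. ✗
w1: r is F, Diamond Box (not q and not p) is F. ✓
w2: r is T, Diamond Box (not q and not p) is T. ✓
w3: r is F, Diamond Box (not q and not p) is F. ✓
w4: r is T, Diamond Box (not q and not p) is F. ✗
— 3 worlds.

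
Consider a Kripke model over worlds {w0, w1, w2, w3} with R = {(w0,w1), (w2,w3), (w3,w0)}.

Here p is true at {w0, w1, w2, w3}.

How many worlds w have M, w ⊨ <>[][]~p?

2

w0: successors {w1}; [][]~p there: w1:T. ✓
w1: no successors, so <>[][]~p fails. ✗
w2: successors {w3}; [][]~p there: w3:F. ✗
w3: successors {w0}; [][]~p there: w0:T. ✓
Satisfying worlds: {w0, w3}.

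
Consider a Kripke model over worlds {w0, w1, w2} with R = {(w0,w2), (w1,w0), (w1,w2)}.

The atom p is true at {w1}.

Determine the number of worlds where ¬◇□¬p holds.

w0: ◇□¬p is T. ✗
w1: ◇□¬p is T. ✗
w2: ◇□¬p is F. ✓
Satisfying worlds: {w2}.

1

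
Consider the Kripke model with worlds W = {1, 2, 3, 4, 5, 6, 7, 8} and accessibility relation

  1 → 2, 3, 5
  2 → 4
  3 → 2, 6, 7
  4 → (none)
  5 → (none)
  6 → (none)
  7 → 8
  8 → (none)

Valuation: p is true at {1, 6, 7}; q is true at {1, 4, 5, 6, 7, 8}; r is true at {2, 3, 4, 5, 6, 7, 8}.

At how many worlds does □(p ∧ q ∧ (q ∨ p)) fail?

1: successors {2, 3, 5}; p ∧ q ∧ (q ∨ p) there: 2:F, 3:F, 5:F. ✗
2: successors {4}; p ∧ q ∧ (q ∨ p) there: 4:F. ✗
3: successors {2, 6, 7}; p ∧ q ∧ (q ∨ p) there: 2:F, 6:T, 7:T. ✗
4: no successors, so □(p ∧ q ∧ (q ∨ p)) holds vacuously. ✓
5: no successors, so □(p ∧ q ∧ (q ∨ p)) holds vacuously. ✓
6: no successors, so □(p ∧ q ∧ (q ∨ p)) holds vacuously. ✓
7: successors {8}; p ∧ q ∧ (q ∨ p) there: 8:F. ✗
8: no successors, so □(p ∧ q ∧ (q ∨ p)) holds vacuously. ✓
Satisfying worlds: {4, 5, 6, 8}.
So □(p ∧ q ∧ (q ∨ p)) fails at the other 4 worlds.

4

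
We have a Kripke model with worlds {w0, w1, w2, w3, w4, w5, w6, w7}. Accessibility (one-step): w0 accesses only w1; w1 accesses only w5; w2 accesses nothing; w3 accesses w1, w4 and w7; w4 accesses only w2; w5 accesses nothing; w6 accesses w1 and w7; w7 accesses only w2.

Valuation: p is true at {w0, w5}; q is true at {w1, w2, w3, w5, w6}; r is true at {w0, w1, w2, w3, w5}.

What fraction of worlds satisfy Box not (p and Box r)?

7/8

w0: successors {w1}; not (p and Box r) there: w1:T. ✓
w1: successors {w5}; not (p and Box r) there: w5:F. ✗
w2: no successors, so Box not (p and Box r) holds vacuously. ✓
w3: successors {w1, w4, w7}; not (p and Box r) there: w1:T, w4:T, w7:T. ✓
w4: successors {w2}; not (p and Box r) there: w2:T. ✓
w5: no successors, so Box not (p and Box r) holds vacuously. ✓
w6: successors {w1, w7}; not (p and Box r) there: w1:T, w7:T. ✓
w7: successors {w2}; not (p and Box r) there: w2:T. ✓
That's 7 of 8 worlds, so 7/8.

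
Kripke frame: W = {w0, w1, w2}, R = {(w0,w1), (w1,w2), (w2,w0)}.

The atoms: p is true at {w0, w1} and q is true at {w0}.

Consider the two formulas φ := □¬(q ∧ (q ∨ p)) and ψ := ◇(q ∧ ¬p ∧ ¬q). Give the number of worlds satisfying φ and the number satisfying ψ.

2 and 0

For □¬(q ∧ (q ∨ p)):
w0: successors {w1}; ¬(q ∧ (q ∨ p)) there: w1:T. ✓
w1: successors {w2}; ¬(q ∧ (q ∨ p)) there: w2:T. ✓
w2: successors {w0}; ¬(q ∧ (q ∨ p)) there: w0:F. ✗
— 2 worlds.
For ◇(q ∧ ¬p ∧ ¬q):
w0: successors {w1}; q ∧ ¬p ∧ ¬q there: w1:F. ✗
w1: successors {w2}; q ∧ ¬p ∧ ¬q there: w2:F. ✗
w2: successors {w0}; q ∧ ¬p ∧ ¬q there: w0:F. ✗
— 0 worlds.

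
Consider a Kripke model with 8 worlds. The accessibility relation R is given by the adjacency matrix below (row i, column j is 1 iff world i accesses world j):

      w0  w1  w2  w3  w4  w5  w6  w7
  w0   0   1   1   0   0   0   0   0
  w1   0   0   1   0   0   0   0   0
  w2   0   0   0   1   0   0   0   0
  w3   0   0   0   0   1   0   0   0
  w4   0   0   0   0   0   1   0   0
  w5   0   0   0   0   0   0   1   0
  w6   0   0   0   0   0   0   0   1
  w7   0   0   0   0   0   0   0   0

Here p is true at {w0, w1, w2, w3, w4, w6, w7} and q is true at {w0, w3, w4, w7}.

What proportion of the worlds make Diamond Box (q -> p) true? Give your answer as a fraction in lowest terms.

7/8

w0: successors {w1, w2}; Box (q -> p) there: w1:T, w2:T. ✓
w1: successors {w2}; Box (q -> p) there: w2:T. ✓
w2: successors {w3}; Box (q -> p) there: w3:T. ✓
w3: successors {w4}; Box (q -> p) there: w4:T. ✓
w4: successors {w5}; Box (q -> p) there: w5:T. ✓
w5: successors {w6}; Box (q -> p) there: w6:T. ✓
w6: successors {w7}; Box (q -> p) there: w7:T. ✓
w7: no successors, so Diamond Box (q -> p) fails. ✗
That's 7 of 8 worlds, so 7/8.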